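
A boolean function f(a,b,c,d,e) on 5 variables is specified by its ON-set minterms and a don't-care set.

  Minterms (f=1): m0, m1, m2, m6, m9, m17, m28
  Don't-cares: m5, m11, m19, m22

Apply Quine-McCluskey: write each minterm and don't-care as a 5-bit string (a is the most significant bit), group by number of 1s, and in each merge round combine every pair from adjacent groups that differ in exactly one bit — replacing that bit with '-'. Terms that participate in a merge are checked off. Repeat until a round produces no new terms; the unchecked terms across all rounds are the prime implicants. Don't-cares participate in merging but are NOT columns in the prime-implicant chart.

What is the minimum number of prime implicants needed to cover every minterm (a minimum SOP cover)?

[col 0] 00000*, 00001*, 00010*, 00101*, 00110*, 01001*, 01011*, 10001*, 10011*, 10110*, 11100
[col 1] -0001, -0110, 0-001, 00-01, 00-10, 000-0, 0000-, 010-1, 100-1
Prime implicants: -0001, -0110, 0-001, 00-01, 00-10, 000-0, 0000-, 010-1, 100-1, 11100
PI chart (minterm → PIs covering it):
  0 | 000-0,0000-
  1 | -0001,0-001,00-01,0000-
  2 | 00-10,000-0
  6 | -0110,00-10
  9 | 0-001,010-1
  17 | -0001,100-1
  28 | 11100  (sole → essential)
Essential prime implicants: 11100
Petrick residual → -0001, -0110, 0-001, 000-0
Minimum SOP uses 5 PIs: b'c'd'e + b'cde' + a'c'd'e + a'b'c'e' + abcd'e'

5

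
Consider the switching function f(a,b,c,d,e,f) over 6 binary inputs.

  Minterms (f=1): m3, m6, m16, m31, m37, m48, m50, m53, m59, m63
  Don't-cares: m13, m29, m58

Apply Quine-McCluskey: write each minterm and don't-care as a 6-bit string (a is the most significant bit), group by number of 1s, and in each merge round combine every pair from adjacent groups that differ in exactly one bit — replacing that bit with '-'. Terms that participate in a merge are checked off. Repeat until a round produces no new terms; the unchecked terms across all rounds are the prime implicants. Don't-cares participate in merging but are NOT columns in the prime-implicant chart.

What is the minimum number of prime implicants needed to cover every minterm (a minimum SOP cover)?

Round 0: 000011 000110 001101✓ 010000✓ 011101✓ 011111✓ 100101✓ 110000✓ 110010✓ 110101✓ 111010✓ 111011✓ 111111✓
Round 1: -10000 -11111 0-1101 0111-1 1-0101 11-010 1100-0 111-11 11101-
PIs = {-10000, -11111, 0-1101, 000011, 000110, 0111-1, 1-0101, 11-010, 1100-0, 111-11, 11101-}
Coverage chart:
  m3: 000011 ←essential
  m6: 000110 ←essential
  m16: -10000 ←essential
  m31: -11111,0111-1
  m37: 1-0101 ←essential
  m48: -10000,1100-0
  m50: 11-010,1100-0
  m53: 1-0101 ←essential
  m59: 111-11,11101-
  m63: -11111,111-11
Essential: -10000, 000011, 000110, 1-0101
Petrick residual → -11111, 11-010, 111-11
Min cover (7 terms): bc'd'e'f' + bcdef + a'b'c'd'ef + a'b'c'def' + ac'de'f + abd'ef' + abcef

7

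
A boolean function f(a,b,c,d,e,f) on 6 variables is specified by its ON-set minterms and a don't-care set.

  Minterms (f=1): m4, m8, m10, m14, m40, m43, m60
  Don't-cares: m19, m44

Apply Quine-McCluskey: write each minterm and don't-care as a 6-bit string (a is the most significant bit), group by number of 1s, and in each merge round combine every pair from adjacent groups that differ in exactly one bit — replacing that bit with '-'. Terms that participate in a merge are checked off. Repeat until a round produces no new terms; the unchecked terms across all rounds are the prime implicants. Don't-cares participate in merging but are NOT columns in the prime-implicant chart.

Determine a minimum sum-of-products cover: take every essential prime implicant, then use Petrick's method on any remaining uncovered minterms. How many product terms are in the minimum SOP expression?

5

[col 0] 000100, 001000*, 001010*, 001110*, 010011, 101000*, 101011, 101100*, 111100*
[col 1] -01000, 001-10, 0010-0, 1-1100, 101-00
Prime implicants: -01000, 000100, 001-10, 0010-0, 010011, 1-1100, 101-00, 101011
PI chart (minterm → PIs covering it):
  4 | 000100  (sole → essential)
  8 | -01000,0010-0
  10 | 001-10,0010-0
  14 | 001-10  (sole → essential)
  40 | -01000,101-00
  43 | 101011  (sole → essential)
  60 | 1-1100  (sole → essential)
Essential prime implicants: 000100, 001-10, 1-1100, 101011
Petrick residual → -01000
Minimum SOP uses 5 PIs: b'cd'e'f' + a'b'c'de'f' + a'b'cef' + acde'f' + ab'cd'ef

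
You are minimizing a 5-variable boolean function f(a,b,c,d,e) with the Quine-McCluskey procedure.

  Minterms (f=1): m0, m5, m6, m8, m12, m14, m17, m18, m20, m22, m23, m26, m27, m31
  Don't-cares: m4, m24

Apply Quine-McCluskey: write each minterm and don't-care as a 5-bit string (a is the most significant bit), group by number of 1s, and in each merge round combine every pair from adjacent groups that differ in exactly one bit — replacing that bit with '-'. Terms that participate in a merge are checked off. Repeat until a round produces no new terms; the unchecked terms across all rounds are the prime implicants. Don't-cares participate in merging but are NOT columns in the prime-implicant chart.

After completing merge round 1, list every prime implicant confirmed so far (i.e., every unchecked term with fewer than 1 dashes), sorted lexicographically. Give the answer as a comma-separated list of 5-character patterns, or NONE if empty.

10001

size-2^0 implicants → 00000(✓)  00100(✓)  00101(✓)  00110(✓)  01000(✓)  01100(✓)  01110(✓)  10001  10010(✓)  10100(✓)  10110(✓)  10111(✓)  11000(✓)  11010(✓)  11011(✓)  11111(✓)
size-2^1 implicants → -0100(✓)  -0110(✓)  -1000  0-000(✓)  0-100(✓)  0-110(✓)  00-00(✓)  001-0(✓)  0010-  01-00(✓)  011-0(✓)  1-010  1-111  10-10  101-0(✓)  1011-  11-11  110-0  1101-
size-2^2 implicants → -01-0  0--00  0-1-0
Unchecked terms (primes): -01-0, -1000, 0--00, 0-1-0, 0010-, 1-010, 1-111, 10-10, 10001, 1011-, 11-11, 110-0, 1101-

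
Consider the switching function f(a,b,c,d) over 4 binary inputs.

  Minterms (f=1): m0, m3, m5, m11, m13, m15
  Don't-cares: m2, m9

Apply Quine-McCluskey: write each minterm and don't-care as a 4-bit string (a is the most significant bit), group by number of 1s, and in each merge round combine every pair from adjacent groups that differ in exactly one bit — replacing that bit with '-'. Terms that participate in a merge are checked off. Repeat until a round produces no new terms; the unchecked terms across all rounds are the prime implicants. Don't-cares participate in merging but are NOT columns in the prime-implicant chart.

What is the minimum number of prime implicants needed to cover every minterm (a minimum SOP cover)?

4

Round 0: 0000✓ 0010✓ 0011✓ 0101✓ 1001✓ 1011✓ 1101✓ 1111✓
Round 1: -011 -101 00-0 001- 1-01✓ 1-11✓ 10-1✓ 11-1✓
Round 2: 1--1
PIs = {-011, -101, 00-0, 001-, 1--1}
Coverage chart:
  m0: 00-0 ←essential
  m3: -011,001-
  m5: -101 ←essential
  m11: -011,1--1
  m13: -101,1--1
  m15: 1--1 ←essential
Essential: -101, 00-0, 1--1
Petrick residual → -011
Min cover (4 terms): b'cd + bc'd + a'b'd' + ad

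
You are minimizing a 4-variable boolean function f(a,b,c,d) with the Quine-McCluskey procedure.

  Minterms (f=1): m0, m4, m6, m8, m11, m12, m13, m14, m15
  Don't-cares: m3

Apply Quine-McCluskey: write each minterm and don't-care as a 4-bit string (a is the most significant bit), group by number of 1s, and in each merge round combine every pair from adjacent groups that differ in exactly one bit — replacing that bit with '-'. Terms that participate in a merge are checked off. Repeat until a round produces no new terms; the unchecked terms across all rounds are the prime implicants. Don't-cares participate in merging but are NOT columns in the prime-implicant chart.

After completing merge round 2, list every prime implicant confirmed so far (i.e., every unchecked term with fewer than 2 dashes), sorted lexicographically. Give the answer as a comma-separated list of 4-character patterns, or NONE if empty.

Round 0: 0000✓ 0011✓ 0100✓ 0110✓ 1000✓ 1011✓ 1100✓ 1101✓ 1110✓ 1111✓
Round 1: -000✓ -011 -100✓ -110✓ 0-00✓ 01-0✓ 1-00✓ 1-11 11-0✓ 11-1✓ 110-✓ 111-✓
Round 2: --00 -1-0 11--
PIs = {--00, -011, -1-0, 1-11, 11--}

-011, 1-11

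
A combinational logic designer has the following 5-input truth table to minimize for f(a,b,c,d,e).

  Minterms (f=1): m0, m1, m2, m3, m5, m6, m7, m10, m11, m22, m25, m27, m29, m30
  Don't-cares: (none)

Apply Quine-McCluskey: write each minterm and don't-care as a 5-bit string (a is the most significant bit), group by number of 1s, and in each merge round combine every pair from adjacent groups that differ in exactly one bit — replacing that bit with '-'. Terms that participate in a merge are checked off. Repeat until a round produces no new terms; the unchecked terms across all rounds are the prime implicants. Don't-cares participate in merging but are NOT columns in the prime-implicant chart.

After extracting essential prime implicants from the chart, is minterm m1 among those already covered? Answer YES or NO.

Round 0: 00000✓ 00001✓ 00010✓ 00011✓ 00101✓ 00110✓ 00111✓ 01010✓ 01011✓ 10110✓ 11001✓ 11011✓ 11101✓ 11110✓
Round 1: -0110 -1011 0-010✓ 0-011✓ 00-01✓ 00-10✓ 00-11✓ 000-0✓ 000-1✓ 0000-✓ 0001-✓ 001-1✓ 0011-✓ 0101-✓ 1-110 11-01 110-1
Round 2: 0-01- 00--1 00-1- 000--
PIs = {-0110, -1011, 0-01-, 00--1, 00-1-, 000--, 1-110, 11-01, 110-1}
Coverage chart:
  m0: 000-- ←essential
  m1: 00--1,000--
  m2: 0-01-,00-1-,000--
  m3: 0-01-,00--1,00-1-,000--
  m5: 00--1 ←essential
  m6: -0110,00-1-
  m7: 00--1,00-1-
  m10: 0-01- ←essential
  m11: -1011,0-01-
  m22: -0110,1-110
  m25: 11-01,110-1
  m27: -1011,110-1
  m29: 11-01 ←essential
  m30: 1-110 ←essential
Essential: 0-01-, 00--1, 000--, 1-110, 11-01

YES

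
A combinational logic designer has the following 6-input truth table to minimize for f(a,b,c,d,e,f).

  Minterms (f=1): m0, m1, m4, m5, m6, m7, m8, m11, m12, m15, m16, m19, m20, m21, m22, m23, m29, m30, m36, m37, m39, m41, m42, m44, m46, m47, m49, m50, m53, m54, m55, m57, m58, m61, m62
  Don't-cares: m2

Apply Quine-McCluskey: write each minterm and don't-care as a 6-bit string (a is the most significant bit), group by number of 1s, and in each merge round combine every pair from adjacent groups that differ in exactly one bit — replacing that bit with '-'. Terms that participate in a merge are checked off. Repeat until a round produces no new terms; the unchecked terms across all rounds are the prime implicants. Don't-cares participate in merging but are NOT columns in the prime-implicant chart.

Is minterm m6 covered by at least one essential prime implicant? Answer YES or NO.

NO

[col 0] 000000*, 000001*, 000010*, 000100*, 000101*, 000110*, 000111*, 001000*, 001011*, 001100*, 001111*, 010000*, 010011*, 010100*, 010101*, 010110*, 010111*, 011101*, 011110*, 100100*, 100101*, 100111*, 101001*, 101010*, 101100*, 101110*, 101111*, 110001*, 110010*, 110101*, 110110*, 110111*, 111001*, 111010*, 111101*, 111110*
[col 1] -00100*, -00101*, -00111*, -01100*, -01111*, -10101*, -10110*, -10111*, -11101*, -11110*, 0-0000*, 0-0100*, 0-0101*, 0-0110*, 0-0111*, 00-000*, 00-100*, 00-111*, 000-00*, 000-01*, 000-10*, 0000-0*, 00000-*, 0001-0*, 0001-1*, 00010-*, 00011-*, 001-00*, 001-11, 01-101*, 01-110*, 010-00*, 010-11, 0101-0*, 0101-1*, 01010-*, 01011-*, 1-0101*, 1-0111*, 1-1001, 1-1010*, 1-1110*, 10-100*, 10-111*, 1001-1*, 10010-*, 101-10*, 1011-0, 10111-, 11-001*, 11-010*, 11-101*, 11-110*, 110-01*, 110-10*, 1101-1*, 11011-*, 111-01*, 111-10*
[col 2] --0101*, --0111*, -0-100, -0-111, -001-1*, -0010-, -1-101, -1-110, -101-1*, -1011-, 0-0-00, 0-01-0*, 0-01-1*, 0-010-*, 0-011-*, 00--00, 000--0, 000-0-, 0001--*, 0101--*, 1-01-1*, 1-1-10, 11--01, 11--10
[col 3] --01-1, 0-01--
Prime implicants: --01-1, -0-100, -0-111, -0010-, -1-101, -1-110, -1011-, 0-0-00, 0-01--, 00--00, 000--0, 000-0-, 001-11, 010-11, 1-1-10, 1-1001, 1011-0, 10111-, 11--01, 11--10
PI chart (minterm → PIs covering it):
  0 | 0-0-00,00--00,000--0,000-0-
  1 | 000-0-  (sole → essential)
  4 | -0-100,-0010-,0-0-00,0-01--,00--00,000--0,000-0-
  5 | --01-1,-0010-,0-01--,000-0-
  6 | 0-01--,000--0
  7 | --01-1,-0-111,0-01--
  8 | 00--00  (sole → essential)
  11 | 001-11  (sole → essential)
  12 | -0-100,00--00
  15 | -0-111,001-11
  16 | 0-0-00  (sole → essential)
  19 | 010-11  (sole → essential)
  20 | 0-0-00,0-01--
  21 | --01-1,-1-101,0-01--
  22 | -1-110,-1011-,0-01--
  23 | --01-1,-1011-,0-01--,010-11
  29 | -1-101  (sole → essential)
  30 | -1-110  (sole → essential)
  36 | -0-100,-0010-
  37 | --01-1,-0010-
  39 | --01-1,-0-111
  41 | 1-1001  (sole → essential)
  42 | 1-1-10  (sole → essential)
  44 | -0-100,1011-0
  46 | 1-1-10,1011-0,10111-
  47 | -0-111,10111-
  49 | 11--01  (sole → essential)
  50 | 11--10  (sole → essential)
  53 | --01-1,-1-101,11--01
  54 | -1-110,-1011-,11--10
  55 | --01-1,-1011-
  57 | 1-1001,11--01
  58 | 1-1-10,11--10
  61 | -1-101,11--01
  62 | -1-110,1-1-10,11--10
Essential prime implicants: -1-101, -1-110, 0-0-00, 00--00, 000-0-, 001-11, 010-11, 1-1-10, 1-1001, 11--01, 11--10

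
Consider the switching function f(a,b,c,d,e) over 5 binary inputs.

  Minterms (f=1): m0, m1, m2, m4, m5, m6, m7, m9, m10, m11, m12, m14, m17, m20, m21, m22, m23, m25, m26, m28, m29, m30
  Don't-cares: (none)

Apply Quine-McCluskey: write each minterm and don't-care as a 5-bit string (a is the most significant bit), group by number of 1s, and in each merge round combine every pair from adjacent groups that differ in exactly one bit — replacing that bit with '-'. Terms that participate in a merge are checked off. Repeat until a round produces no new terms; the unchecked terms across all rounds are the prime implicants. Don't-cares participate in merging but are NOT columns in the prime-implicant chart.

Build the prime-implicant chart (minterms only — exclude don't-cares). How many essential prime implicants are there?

3

[col 0] 00000*, 00001*, 00010*, 00100*, 00101*, 00110*, 00111*, 01001*, 01010*, 01011*, 01100*, 01110*, 10001*, 10100*, 10101*, 10110*, 10111*, 11001*, 11010*, 11100*, 11101*, 11110*
[col 1] -0001*, -0100*, -0101*, -0110*, -0111*, -1001*, -1010*, -1100*, -1110*, 0-001*, 0-010*, 0-100*, 0-110*, 00-00*, 00-01*, 00-10*, 000-0*, 0000-*, 001-0*, 001-1*, 0010-*, 0011-*, 01-10*, 010-1, 0101-, 011-0*, 1-001*, 1-100*, 1-101*, 1-110*, 10-01*, 101-0*, 101-1*, 1010-*, 1011-*, 11-01*, 11-10*, 111-0*, 1110-*
[col 2] --001, --100*, --110*, -0-01, -01-0*, -01-1*, -010-*, -011-*, -1-10, -11-0*, 0--10, 0-1-0*, 00--0, 00-0-, 001--*, 1--01, 1-1-0*, 1-10-, 101--*
[col 3] --1-0, -01--
Prime implicants: --001, --1-0, -0-01, -01--, -1-10, 0--10, 00--0, 00-0-, 010-1, 0101-, 1--01, 1-10-
PI chart (minterm → PIs covering it):
  0 | 00--0,00-0-
  1 | --001,-0-01,00-0-
  2 | 0--10,00--0
  4 | --1-0,-01--,00--0,00-0-
  5 | -0-01,-01--,00-0-
  6 | --1-0,-01--,0--10,00--0
  7 | -01--  (sole → essential)
  9 | --001,010-1
  10 | -1-10,0--10,0101-
  11 | 010-1,0101-
  12 | --1-0  (sole → essential)
  14 | --1-0,-1-10,0--10
  17 | --001,-0-01,1--01
  20 | --1-0,-01--,1-10-
  21 | -0-01,-01--,1--01,1-10-
  22 | --1-0,-01--
  23 | -01--  (sole → essential)
  25 | --001,1--01
  26 | -1-10  (sole → essential)
  28 | --1-0,1-10-
  29 | 1--01,1-10-
  30 | --1-0,-1-10
Essential prime implicants: --1-0, -01--, -1-10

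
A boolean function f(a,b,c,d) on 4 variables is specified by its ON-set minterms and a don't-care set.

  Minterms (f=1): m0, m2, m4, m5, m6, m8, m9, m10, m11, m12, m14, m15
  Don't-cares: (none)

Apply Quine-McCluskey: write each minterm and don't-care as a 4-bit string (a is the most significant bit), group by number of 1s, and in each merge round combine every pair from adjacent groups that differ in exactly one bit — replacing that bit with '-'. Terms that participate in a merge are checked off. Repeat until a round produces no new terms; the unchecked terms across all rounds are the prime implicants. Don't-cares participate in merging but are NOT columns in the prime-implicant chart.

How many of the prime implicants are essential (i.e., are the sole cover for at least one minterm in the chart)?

size-2^0 implicants → 0000(✓)  0010(✓)  0100(✓)  0101(✓)  0110(✓)  1000(✓)  1001(✓)  1010(✓)  1011(✓)  1100(✓)  1110(✓)  1111(✓)
size-2^1 implicants → -000(✓)  -010(✓)  -100(✓)  -110(✓)  0-00(✓)  0-10(✓)  00-0(✓)  01-0(✓)  010-  1-00(✓)  1-10(✓)  1-11(✓)  10-0(✓)  10-1(✓)  100-(✓)  101-(✓)  11-0(✓)  111-(✓)
size-2^2 implicants → --00(✓)  --10(✓)  -0-0(✓)  -1-0(✓)  0--0(✓)  1--0(✓)  1-1-  10--
size-2^3 implicants → ---0
Unchecked terms (primes): ---0, 010-, 1-1-, 10--
Minterm coverage:
  m0 ⊆ ---0 [E]
  m2 ⊆ ---0 [E]
  m4 ⊆ ---0,010-
  m5 ⊆ 010- [E]
  m6 ⊆ ---0 [E]
  m8 ⊆ ---0,10--
  m9 ⊆ 10-- [E]
  m10 ⊆ ---0,1-1-,10--
  m11 ⊆ 1-1-,10--
  m12 ⊆ ---0 [E]
  m14 ⊆ ---0,1-1-
  m15 ⊆ 1-1- [E]
E = {---0, 010-, 1-1-, 10--}

4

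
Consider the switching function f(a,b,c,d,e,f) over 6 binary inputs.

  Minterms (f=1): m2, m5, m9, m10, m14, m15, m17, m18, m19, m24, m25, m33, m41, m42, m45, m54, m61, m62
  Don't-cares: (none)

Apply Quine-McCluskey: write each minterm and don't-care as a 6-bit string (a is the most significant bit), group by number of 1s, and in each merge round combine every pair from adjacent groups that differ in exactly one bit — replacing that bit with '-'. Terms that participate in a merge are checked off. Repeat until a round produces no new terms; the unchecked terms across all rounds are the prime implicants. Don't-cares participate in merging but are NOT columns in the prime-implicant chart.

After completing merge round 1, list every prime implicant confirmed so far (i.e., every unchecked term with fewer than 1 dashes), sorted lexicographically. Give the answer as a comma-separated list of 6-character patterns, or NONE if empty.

000101

Round 0: 000010✓ 000101 001001✓ 001010✓ 001110✓ 001111✓ 010001✓ 010010✓ 010011✓ 011000✓ 011001✓ 100001✓ 101001✓ 101010✓ 101101✓ 110110✓ 111101✓ 111110✓
Round 1: -01001 -01010 0-0010 0-1001 00-010 001-10 00111- 01-001 0100-1 01001- 01100- 1-1101 10-001 101-01 11-110
PIs = {-01001, -01010, 0-0010, 0-1001, 00-010, 000101, 001-10, 00111-, 01-001, 0100-1, 01001-, 01100-, 1-1101, 10-001, 101-01, 11-110}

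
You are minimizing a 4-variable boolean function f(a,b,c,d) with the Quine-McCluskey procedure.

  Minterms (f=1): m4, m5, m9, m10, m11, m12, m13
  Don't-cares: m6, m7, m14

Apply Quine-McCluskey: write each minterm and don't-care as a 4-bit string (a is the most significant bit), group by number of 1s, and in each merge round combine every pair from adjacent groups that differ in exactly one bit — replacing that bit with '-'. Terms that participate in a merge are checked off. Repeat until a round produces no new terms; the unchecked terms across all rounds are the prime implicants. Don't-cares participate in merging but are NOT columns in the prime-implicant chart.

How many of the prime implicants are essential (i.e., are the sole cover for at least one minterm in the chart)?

0

size-2^0 implicants → 0100(✓)  0101(✓)  0110(✓)  0111(✓)  1001(✓)  1010(✓)  1011(✓)  1100(✓)  1101(✓)  1110(✓)
size-2^1 implicants → -100(✓)  -101(✓)  -110(✓)  01-0(✓)  01-1(✓)  010-(✓)  011-(✓)  1-01  1-10  10-1  101-  11-0(✓)  110-(✓)
size-2^2 implicants → -1-0  -10-  01--
Unchecked terms (primes): -1-0, -10-, 01--, 1-01, 1-10, 10-1, 101-
Minterm coverage:
  m4 ⊆ -1-0,-10-,01--
  m5 ⊆ -10-,01--
  m9 ⊆ 1-01,10-1
  m10 ⊆ 1-10,101-
  m11 ⊆ 10-1,101-
  m12 ⊆ -1-0,-10-
  m13 ⊆ -10-,1-01
(no essential prime implicants)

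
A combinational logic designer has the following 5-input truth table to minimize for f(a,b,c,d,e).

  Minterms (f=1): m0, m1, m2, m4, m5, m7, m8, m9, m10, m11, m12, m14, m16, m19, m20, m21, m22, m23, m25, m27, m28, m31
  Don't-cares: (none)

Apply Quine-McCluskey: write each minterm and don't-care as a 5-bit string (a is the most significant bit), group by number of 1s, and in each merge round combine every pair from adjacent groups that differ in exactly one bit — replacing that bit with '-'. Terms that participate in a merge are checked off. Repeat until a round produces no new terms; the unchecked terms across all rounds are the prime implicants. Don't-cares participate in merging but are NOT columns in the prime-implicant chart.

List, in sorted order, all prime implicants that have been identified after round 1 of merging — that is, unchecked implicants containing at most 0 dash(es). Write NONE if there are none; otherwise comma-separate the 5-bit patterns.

Round 0: 00000✓ 00001✓ 00010✓ 00100✓ 00101✓ 00111✓ 01000✓ 01001✓ 01010✓ 01011✓ 01100✓ 01110✓ 10000✓ 10011✓ 10100✓ 10101✓ 10110✓ 10111✓ 11001✓ 11011✓ 11100✓ 11111✓
Round 1: -0000✓ -0100✓ -0101✓ -0111✓ -1001✓ -1011✓ -1100✓ 0-000✓ 0-001✓ 0-010✓ 0-100✓ 00-00✓ 00-01✓ 000-0✓ 0000-✓ 001-1✓ 0010-✓ 01-00✓ 01-10✓ 010-0✓ 010-1✓ 0100-✓ 0101-✓ 011-0✓ 1-011✓ 1-100✓ 1-111✓ 10-00✓ 10-11✓ 101-0✓ 101-1✓ 1010-✓ 1011-✓ 11-11✓ 110-1✓
Round 2: --100 -0-00 -01-1 -010- -10-1 0--00 0-0-0 0-00- 00-0- 01--0 010-- 1--11 101--
PIs = {--100, -0-00, -01-1, -010-, -10-1, 0--00, 0-0-0, 0-00-, 00-0-, 01--0, 010--, 1--11, 101--}

NONE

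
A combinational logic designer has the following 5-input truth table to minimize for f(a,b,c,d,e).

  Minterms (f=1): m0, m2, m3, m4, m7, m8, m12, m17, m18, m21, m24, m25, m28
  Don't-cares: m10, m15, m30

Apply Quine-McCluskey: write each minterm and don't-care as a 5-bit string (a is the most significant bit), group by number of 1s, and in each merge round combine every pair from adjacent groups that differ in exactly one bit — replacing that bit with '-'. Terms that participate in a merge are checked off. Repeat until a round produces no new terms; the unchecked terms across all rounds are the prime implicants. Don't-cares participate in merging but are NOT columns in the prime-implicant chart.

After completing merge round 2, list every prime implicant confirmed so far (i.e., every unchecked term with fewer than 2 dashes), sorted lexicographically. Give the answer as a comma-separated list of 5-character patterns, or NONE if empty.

-0010, 0-111, 00-11, 0001-, 1-001, 10-01, 1100-, 111-0

size-2^0 implicants → 00000(✓)  00010(✓)  00011(✓)  00100(✓)  00111(✓)  01000(✓)  01010(✓)  01100(✓)  01111(✓)  10001(✓)  10010(✓)  10101(✓)  11000(✓)  11001(✓)  11100(✓)  11110(✓)
size-2^1 implicants → -0010  -1000(✓)  -1100(✓)  0-000(✓)  0-010(✓)  0-100(✓)  0-111  00-00(✓)  00-11  000-0(✓)  0001-  01-00(✓)  010-0(✓)  1-001  10-01  11-00(✓)  1100-  111-0
size-2^2 implicants → -1-00  0--00  0-0-0
Unchecked terms (primes): -0010, -1-00, 0--00, 0-0-0, 0-111, 00-11, 0001-, 1-001, 10-01, 1100-, 111-0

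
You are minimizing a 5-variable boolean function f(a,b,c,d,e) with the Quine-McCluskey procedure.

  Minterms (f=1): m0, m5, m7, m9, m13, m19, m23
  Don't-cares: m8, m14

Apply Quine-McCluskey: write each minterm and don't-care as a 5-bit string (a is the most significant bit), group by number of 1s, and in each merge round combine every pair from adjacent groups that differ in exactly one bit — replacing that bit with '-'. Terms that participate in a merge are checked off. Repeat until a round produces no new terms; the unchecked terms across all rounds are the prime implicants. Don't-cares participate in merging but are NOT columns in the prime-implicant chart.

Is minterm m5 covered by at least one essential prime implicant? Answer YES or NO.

NO

[col 0] 00000*, 00101*, 00111*, 01000*, 01001*, 01101*, 01110, 10011*, 10111*
[col 1] -0111, 0-000, 0-101, 001-1, 01-01, 0100-, 10-11
Prime implicants: -0111, 0-000, 0-101, 001-1, 01-01, 0100-, 01110, 10-11
PI chart (minterm → PIs covering it):
  0 | 0-000  (sole → essential)
  5 | 0-101,001-1
  7 | -0111,001-1
  9 | 01-01,0100-
  13 | 0-101,01-01
  19 | 10-11  (sole → essential)
  23 | -0111,10-11
Essential prime implicants: 0-000, 10-11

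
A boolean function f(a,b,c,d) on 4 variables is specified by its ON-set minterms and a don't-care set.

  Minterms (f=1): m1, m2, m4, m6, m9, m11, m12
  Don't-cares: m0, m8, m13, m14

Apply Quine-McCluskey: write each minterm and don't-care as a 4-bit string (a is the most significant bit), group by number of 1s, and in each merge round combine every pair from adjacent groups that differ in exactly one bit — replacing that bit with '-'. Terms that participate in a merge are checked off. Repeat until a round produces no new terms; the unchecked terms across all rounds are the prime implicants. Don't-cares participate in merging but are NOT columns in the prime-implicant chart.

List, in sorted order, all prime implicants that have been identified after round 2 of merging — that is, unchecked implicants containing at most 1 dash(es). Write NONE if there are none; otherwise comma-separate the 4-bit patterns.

Round 0: 0000✓ 0001✓ 0010✓ 0100✓ 0110✓ 1000✓ 1001✓ 1011✓ 1100✓ 1101✓ 1110✓
Round 1: -000✓ -001✓ -100✓ -110✓ 0-00✓ 0-10✓ 00-0✓ 000-✓ 01-0✓ 1-00✓ 1-01✓ 10-1 100-✓ 11-0✓ 110-✓
Round 2: --00 -00- -1-0 0--0 1-0-
PIs = {--00, -00-, -1-0, 0--0, 1-0-, 10-1}

10-1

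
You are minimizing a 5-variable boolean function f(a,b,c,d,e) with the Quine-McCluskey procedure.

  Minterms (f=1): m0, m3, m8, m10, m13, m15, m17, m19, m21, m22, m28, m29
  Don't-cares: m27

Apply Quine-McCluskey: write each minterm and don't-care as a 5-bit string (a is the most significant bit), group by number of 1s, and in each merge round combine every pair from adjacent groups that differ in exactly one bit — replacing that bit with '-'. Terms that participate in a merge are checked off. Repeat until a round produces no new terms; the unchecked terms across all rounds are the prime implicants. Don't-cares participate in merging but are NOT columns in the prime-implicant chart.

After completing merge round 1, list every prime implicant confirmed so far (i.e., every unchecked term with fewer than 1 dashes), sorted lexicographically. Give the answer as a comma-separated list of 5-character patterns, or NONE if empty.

[col 0] 00000*, 00011*, 01000*, 01010*, 01101*, 01111*, 10001*, 10011*, 10101*, 10110, 11011*, 11100*, 11101*
[col 1] -0011, -1101, 0-000, 010-0, 011-1, 1-011, 1-101, 10-01, 100-1, 1110-
Prime implicants: -0011, -1101, 0-000, 010-0, 011-1, 1-011, 1-101, 10-01, 100-1, 10110, 1110-

10110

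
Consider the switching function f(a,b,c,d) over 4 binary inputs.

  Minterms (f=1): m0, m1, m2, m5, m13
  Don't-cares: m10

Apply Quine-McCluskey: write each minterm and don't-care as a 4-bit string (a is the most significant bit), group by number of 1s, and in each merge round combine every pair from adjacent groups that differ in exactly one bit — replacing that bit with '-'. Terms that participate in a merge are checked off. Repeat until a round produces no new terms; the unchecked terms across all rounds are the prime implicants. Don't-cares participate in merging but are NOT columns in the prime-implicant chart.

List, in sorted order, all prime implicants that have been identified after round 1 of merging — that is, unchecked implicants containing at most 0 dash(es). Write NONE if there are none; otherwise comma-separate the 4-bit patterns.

NONE

Round 0: 0000✓ 0001✓ 0010✓ 0101✓ 1010✓ 1101✓
Round 1: -010 -101 0-01 00-0 000-
PIs = {-010, -101, 0-01, 00-0, 000-}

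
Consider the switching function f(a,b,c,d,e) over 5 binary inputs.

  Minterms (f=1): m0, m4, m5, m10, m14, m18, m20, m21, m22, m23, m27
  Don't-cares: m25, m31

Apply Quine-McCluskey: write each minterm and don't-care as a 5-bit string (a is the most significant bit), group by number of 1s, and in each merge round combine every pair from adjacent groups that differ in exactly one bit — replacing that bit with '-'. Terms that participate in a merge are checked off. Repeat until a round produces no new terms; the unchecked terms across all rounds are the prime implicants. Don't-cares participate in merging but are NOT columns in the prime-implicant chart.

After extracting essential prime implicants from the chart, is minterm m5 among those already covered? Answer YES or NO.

[col 0] 00000*, 00100*, 00101*, 01010*, 01110*, 10010*, 10100*, 10101*, 10110*, 10111*, 11001*, 11011*, 11111*
[col 1] -0100*, -0101*, 00-00, 0010-*, 01-10, 1-111, 10-10, 101-0*, 101-1*, 1010-*, 1011-*, 11-11, 110-1
[col 2] -010-, 101--
Prime implicants: -010-, 00-00, 01-10, 1-111, 10-10, 101--, 11-11, 110-1
PI chart (minterm → PIs covering it):
  0 | 00-00  (sole → essential)
  4 | -010-,00-00
  5 | -010-  (sole → essential)
  10 | 01-10  (sole → essential)
  14 | 01-10  (sole → essential)
  18 | 10-10  (sole → essential)
  20 | -010-,101--
  21 | -010-,101--
  22 | 10-10,101--
  23 | 1-111,101--
  27 | 11-11,110-1
Essential prime implicants: -010-, 00-00, 01-10, 10-10

YES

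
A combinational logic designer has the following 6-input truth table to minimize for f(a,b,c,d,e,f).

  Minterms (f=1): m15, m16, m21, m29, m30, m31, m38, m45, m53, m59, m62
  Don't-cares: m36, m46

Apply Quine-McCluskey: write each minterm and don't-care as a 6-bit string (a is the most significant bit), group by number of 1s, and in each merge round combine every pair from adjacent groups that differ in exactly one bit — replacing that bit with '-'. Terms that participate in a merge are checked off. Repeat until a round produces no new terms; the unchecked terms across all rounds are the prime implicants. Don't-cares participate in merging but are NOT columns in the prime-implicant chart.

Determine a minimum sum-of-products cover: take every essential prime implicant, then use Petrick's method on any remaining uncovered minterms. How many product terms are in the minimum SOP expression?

[col 0] 001111*, 010000, 010101*, 011101*, 011110*, 011111*, 100100*, 100110*, 101101, 101110*, 110101*, 111011, 111110*
[col 1] -10101, -11110, 0-1111, 01-101, 0111-1, 01111-, 1-1110, 10-110, 1001-0
Prime implicants: -10101, -11110, 0-1111, 01-101, 010000, 0111-1, 01111-, 1-1110, 10-110, 1001-0, 101101, 111011
PI chart (minterm → PIs covering it):
  15 | 0-1111  (sole → essential)
  16 | 010000  (sole → essential)
  21 | -10101,01-101
  29 | 01-101,0111-1
  30 | -11110,01111-
  31 | 0-1111,0111-1,01111-
  38 | 10-110,1001-0
  45 | 101101  (sole → essential)
  53 | -10101  (sole → essential)
  59 | 111011  (sole → essential)
  62 | -11110,1-1110
Essential prime implicants: -10101, 0-1111, 010000, 101101, 111011
Petrick residual → -11110, 01-101, 10-110
Minimum SOP uses 8 PIs: bc'de'f + bcdef' + a'cdef + a'bde'f + a'bc'd'e'f' + ab'def' + ab'cde'f + abcd'ef

8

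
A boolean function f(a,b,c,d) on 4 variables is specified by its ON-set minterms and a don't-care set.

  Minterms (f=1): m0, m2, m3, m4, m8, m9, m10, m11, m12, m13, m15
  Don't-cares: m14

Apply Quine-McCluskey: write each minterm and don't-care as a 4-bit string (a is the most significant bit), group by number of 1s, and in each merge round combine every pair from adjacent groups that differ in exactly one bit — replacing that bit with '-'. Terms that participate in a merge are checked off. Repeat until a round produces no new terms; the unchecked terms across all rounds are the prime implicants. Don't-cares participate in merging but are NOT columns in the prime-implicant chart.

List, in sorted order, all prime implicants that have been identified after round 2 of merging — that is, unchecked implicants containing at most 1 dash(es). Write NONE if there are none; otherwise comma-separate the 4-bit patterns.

NONE

Round 0: 0000✓ 0010✓ 0011✓ 0100✓ 1000✓ 1001✓ 1010✓ 1011✓ 1100✓ 1101✓ 1110✓ 1111✓
Round 1: -000✓ -010✓ -011✓ -100✓ 0-00✓ 00-0✓ 001-✓ 1-00✓ 1-01✓ 1-10✓ 1-11✓ 10-0✓ 10-1✓ 100-✓ 101-✓ 11-0✓ 11-1✓ 110-✓ 111-✓
Round 2: --00 -0-0 -01- 1--0✓ 1--1✓ 1-0-✓ 1-1-✓ 10--✓ 11--✓
Round 3: 1---
PIs = {--00, -0-0, -01-, 1---}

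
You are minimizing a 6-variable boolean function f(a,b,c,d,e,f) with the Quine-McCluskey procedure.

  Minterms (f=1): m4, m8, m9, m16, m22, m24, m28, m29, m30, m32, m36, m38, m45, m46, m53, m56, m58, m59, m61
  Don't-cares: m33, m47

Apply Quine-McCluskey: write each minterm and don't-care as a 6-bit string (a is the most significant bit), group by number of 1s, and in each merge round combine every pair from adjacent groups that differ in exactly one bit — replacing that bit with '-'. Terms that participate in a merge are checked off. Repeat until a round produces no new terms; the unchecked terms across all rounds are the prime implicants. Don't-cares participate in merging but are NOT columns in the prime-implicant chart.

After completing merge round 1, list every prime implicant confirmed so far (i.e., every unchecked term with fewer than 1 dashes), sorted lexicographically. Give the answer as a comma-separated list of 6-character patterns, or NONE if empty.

size-2^0 implicants → 000100(✓)  001000(✓)  001001(✓)  010000(✓)  010110(✓)  011000(✓)  011100(✓)  011101(✓)  011110(✓)  100000(✓)  100001(✓)  100100(✓)  100110(✓)  101101(✓)  101110(✓)  101111(✓)  110101(✓)  111000(✓)  111010(✓)  111011(✓)  111101(✓)
size-2^1 implicants → -00100  -11000  -11101  0-1000  00100-  01-000  01-110  011-00  0111-0  01110-  1-1101  10-110  100-00  10000-  1001-0  1011-1  10111-  11-101  1110-0  11101-
Unchecked terms (primes): -00100, -11000, -11101, 0-1000, 00100-, 01-000, 01-110, 011-00, 0111-0, 01110-, 1-1101, 10-110, 100-00, 10000-, 1001-0, 1011-1, 10111-, 11-101, 1110-0, 11101-

NONE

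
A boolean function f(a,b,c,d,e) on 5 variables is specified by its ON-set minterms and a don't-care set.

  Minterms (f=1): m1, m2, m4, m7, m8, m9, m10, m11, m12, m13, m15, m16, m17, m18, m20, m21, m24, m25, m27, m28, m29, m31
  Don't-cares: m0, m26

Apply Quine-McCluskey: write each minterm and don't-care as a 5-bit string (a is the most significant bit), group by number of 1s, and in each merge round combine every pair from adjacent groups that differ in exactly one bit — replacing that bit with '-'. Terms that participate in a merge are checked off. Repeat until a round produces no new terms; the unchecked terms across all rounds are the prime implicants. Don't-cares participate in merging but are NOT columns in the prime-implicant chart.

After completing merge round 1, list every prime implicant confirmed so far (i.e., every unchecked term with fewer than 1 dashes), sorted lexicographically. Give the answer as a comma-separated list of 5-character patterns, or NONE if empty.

size-2^0 implicants → 00000(✓)  00001(✓)  00010(✓)  00100(✓)  00111(✓)  01000(✓)  01001(✓)  01010(✓)  01011(✓)  01100(✓)  01101(✓)  01111(✓)  10000(✓)  10001(✓)  10010(✓)  10100(✓)  10101(✓)  11000(✓)  11001(✓)  11010(✓)  11011(✓)  11100(✓)  11101(✓)  11111(✓)
size-2^1 implicants → -0000(✓)  -0001(✓)  -0010(✓)  -0100(✓)  -1000(✓)  -1001(✓)  -1010(✓)  -1011(✓)  -1100(✓)  -1101(✓)  -1111(✓)  0-000(✓)  0-001(✓)  0-010(✓)  0-100(✓)  0-111  00-00(✓)  000-0(✓)  0000-(✓)  01-00(✓)  01-01(✓)  01-11(✓)  010-0(✓)  010-1(✓)  0100-(✓)  0101-(✓)  011-1(✓)  0110-(✓)  1-000(✓)  1-001(✓)  1-010(✓)  1-100(✓)  1-101(✓)  10-00(✓)  10-01(✓)  100-0(✓)  1000-(✓)  1010-(✓)  11-00(✓)  11-01(✓)  11-11(✓)  110-0(✓)  110-1(✓)  1100-(✓)  1101-(✓)  111-1(✓)  1110-(✓)
size-2^2 implicants → --000(✓)  --001(✓)  --010(✓)  --100(✓)  -0-00(✓)  -00-0(✓)  -000-(✓)  -1-00(✓)  -1-01(✓)  -1-11(✓)  -10-0(✓)  -10-1(✓)  -100-(✓)  -101-(✓)  -11-1(✓)  -110-(✓)  0--00(✓)  0-0-0(✓)  0-00-(✓)  01--1(✓)  01-0-(✓)  010--(✓)  1--00(✓)  1--01(✓)  1-0-0(✓)  1-00-(✓)  1-10-(✓)  10-0-(✓)  11--1(✓)  11-0-(✓)  110--(✓)
size-2^3 implicants → ---00  --0-0  --00-  -1--1  -1-0-  -10--  1--0-
Unchecked terms (primes): ---00, --0-0, --00-, -1--1, -1-0-, -10--, 0-111, 1--0-

NONE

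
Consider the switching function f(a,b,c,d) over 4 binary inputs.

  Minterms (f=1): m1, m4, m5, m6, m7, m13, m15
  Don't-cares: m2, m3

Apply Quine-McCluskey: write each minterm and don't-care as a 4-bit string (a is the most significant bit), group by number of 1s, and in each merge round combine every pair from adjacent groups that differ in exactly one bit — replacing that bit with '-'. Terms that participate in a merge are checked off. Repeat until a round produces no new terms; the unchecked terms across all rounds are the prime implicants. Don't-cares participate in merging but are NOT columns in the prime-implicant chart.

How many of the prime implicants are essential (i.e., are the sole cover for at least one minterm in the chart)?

size-2^0 implicants → 0001(✓)  0010(✓)  0011(✓)  0100(✓)  0101(✓)  0110(✓)  0111(✓)  1101(✓)  1111(✓)
size-2^1 implicants → -101(✓)  -111(✓)  0-01(✓)  0-10(✓)  0-11(✓)  00-1(✓)  001-(✓)  01-0(✓)  01-1(✓)  010-(✓)  011-(✓)  11-1(✓)
size-2^2 implicants → -1-1  0--1  0-1-  01--
Unchecked terms (primes): -1-1, 0--1, 0-1-, 01--
Minterm coverage:
  m1 ⊆ 0--1 [E]
  m4 ⊆ 01-- [E]
  m5 ⊆ -1-1,0--1,01--
  m6 ⊆ 0-1-,01--
  m7 ⊆ -1-1,0--1,0-1-,01--
  m13 ⊆ -1-1 [E]
  m15 ⊆ -1-1 [E]
E = {-1-1, 0--1, 01--}

3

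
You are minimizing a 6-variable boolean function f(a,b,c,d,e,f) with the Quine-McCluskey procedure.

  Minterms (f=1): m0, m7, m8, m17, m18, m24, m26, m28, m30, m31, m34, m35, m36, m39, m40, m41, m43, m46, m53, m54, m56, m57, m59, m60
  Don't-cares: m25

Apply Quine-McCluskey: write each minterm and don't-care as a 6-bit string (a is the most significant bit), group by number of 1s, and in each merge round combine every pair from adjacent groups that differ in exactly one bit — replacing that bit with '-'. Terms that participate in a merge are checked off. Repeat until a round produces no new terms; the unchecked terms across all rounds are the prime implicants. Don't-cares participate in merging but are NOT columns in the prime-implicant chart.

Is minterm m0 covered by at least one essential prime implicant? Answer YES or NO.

YES

Round 0: 000000✓ 000111✓ 001000✓ 010001✓ 010010✓ 011000✓ 011001✓ 011010✓ 011100✓ 011110✓ 011111✓ 100010✓ 100011✓ 100100 100111✓ 101000✓ 101001✓ 101011✓ 101110 110101 110110 111000✓ 111001✓ 111011✓ 111100✓
Round 1: -00111 -01000✓ -11000✓ -11001✓ -11100✓ 0-1000✓ 00-000 01-001 01-010 011-00✓ 011-10✓ 0110-0✓ 01100-✓ 0111-0✓ 01111- 1-1000✓ 1-1001✓ 1-1011✓ 10-011 100-11 10001- 1010-1✓ 10100-✓ 111-00✓ 1110-1✓ 11100-✓
Round 2: --1000 -11-00 -1100- 011--0 1-10-1 1-100-
PIs = {--1000, -00111, -11-00, -1100-, 00-000, 01-001, 01-010, 011--0, 01111-, 1-10-1, 1-100-, 10-011, 100-11, 10001-, 100100, 101110, 110101, 110110}
Coverage chart:
  m0: 00-000 ←essential
  m7: -00111 ←essential
  m8: --1000,00-000
  m17: 01-001 ←essential
  m18: 01-010 ←essential
  m24: --1000,-11-00,-1100-,011--0
  m26: 01-010,011--0
  m28: -11-00,011--0
  m30: 011--0,01111-
  m31: 01111- ←essential
  m34: 10001- ←essential
  m35: 10-011,100-11,10001-
  m36: 100100 ←essential
  m39: -00111,100-11
  m40: --1000,1-100-
  m41: 1-10-1,1-100-
  m43: 1-10-1,10-011
  m46: 101110 ←essential
  m53: 110101 ←essential
  m54: 110110 ←essential
  m56: --1000,-11-00,-1100-,1-100-
  m57: -1100-,1-10-1,1-100-
  m59: 1-10-1 ←essential
  m60: -11-00 ←essential
Essential: -00111, -11-00, 00-000, 01-001, 01-010, 01111-, 1-10-1, 10001-, 100100, 101110, 110101, 110110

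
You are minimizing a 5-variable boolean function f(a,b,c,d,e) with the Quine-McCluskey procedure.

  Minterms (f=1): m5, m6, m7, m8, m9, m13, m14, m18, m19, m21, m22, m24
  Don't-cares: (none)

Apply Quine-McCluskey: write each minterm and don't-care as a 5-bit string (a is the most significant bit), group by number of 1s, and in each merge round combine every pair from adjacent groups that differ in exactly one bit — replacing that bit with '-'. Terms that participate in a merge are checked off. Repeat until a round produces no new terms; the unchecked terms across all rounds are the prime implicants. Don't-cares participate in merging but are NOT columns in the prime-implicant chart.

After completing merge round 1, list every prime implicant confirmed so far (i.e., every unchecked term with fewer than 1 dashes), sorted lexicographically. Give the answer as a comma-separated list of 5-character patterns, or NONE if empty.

size-2^0 implicants → 00101(✓)  00110(✓)  00111(✓)  01000(✓)  01001(✓)  01101(✓)  01110(✓)  10010(✓)  10011(✓)  10101(✓)  10110(✓)  11000(✓)
size-2^1 implicants → -0101  -0110  -1000  0-101  0-110  001-1  0011-  01-01  0100-  10-10  1001-
Unchecked terms (primes): -0101, -0110, -1000, 0-101, 0-110, 001-1, 0011-, 01-01, 0100-, 10-10, 1001-

NONE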